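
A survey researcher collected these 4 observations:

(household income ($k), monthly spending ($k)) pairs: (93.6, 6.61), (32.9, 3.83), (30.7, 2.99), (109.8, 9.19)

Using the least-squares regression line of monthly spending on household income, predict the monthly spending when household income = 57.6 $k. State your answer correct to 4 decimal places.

n = 4, Σx = 267, Σy = 22.62, Σxy = 1845.558, Σx² = 22841.9
Sxx = Σx² − (Σx)²/n = 22841.9 − 17822.25 = 5019.65
Sxy = Σxy − (Σx)(Σy)/n = 1845.558 − 1509.885 = 335.673
b = Sxy/Sxx = 335.673/5019.65 = 0.066872
a = ȳ − b·x̄ = 5.655 − 0.066872·66.75 = 1.191308
ŷ(57.6) = a + b·57.6 = 1.191308 + 0.066872·57.6 = 5.043123

5.0431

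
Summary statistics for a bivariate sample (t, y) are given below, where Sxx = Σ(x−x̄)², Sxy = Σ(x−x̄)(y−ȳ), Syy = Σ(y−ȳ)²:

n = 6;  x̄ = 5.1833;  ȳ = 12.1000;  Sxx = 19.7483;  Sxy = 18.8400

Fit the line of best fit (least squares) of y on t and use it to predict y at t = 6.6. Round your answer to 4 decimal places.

13.4515

b = Sxy/Sxx = 18.84/19.7483 = 0.954006
a = ȳ − b·x̄ = 12.1 − 0.954006·5.1833 = 7.155100
ŷ(6.6) = a + b·6.6 = 7.155100 + 0.954006·6.6 = 13.451541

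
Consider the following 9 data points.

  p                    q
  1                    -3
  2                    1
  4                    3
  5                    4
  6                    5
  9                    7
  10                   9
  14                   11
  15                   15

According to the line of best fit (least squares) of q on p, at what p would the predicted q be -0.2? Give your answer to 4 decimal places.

n = 9, Σx = 66, Σy = 52, Σxy = 593, Σx² = 684
Sxx = Σx² − (Σx)²/n = 684 − 484 = 200
Sxy = Σxy − (Σx)(Σy)/n = 593 − 381.333333 = 211.666667
b = Sxy/Sxx = 211.666667/200 = 1.058333
a = ȳ − b·x̄ = 5.777778 − 1.058333·7.333333 = -1.983333
Set a + b·x = -0.2: x = (-0.2 − (-1.983333)) / 1.058333 = 1.685039

1.6850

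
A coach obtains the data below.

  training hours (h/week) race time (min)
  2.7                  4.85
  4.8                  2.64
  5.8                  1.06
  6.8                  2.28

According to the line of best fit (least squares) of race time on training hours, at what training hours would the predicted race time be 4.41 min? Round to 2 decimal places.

2.79

n = 4, Σx = 20.1, Σy = 10.83, Σxy = 47.419, Σx² = 110.21
Sxx = Σx² − (Σx)²/n = 110.21 − 101.0025 = 9.2075
Sxy = Σxy − (Σx)(Σy)/n = 47.419 − 54.42075 = -7.00175
b = Sxy/Sxx = -7.00175/9.2075 = -0.760440
a = ȳ − b·x̄ = 2.7075 − (-0.760440)·5.025 = 6.528710
Set a + b·x = 4.41: x = (4.41 − 6.528710) / (-0.760440) = 2.786164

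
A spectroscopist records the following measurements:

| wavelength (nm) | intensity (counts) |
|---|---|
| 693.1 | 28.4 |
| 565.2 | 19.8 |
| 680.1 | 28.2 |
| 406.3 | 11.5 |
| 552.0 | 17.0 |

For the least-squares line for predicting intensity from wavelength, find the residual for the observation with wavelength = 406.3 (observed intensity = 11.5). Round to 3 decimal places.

n = 5, Σx = 2896.7, Σy = 104.9, Σxy = 64110.27, Σx² = 1732158.35
Sxx = Σx² − (Σx)²/n = 1732158.35 − 1678174.178 = 53984.172
Sxy = Σxy − (Σx)(Σy)/n = 64110.27 − 60772.766 = 3337.504
b = Sxy/Sxx = 3337.504/53984.172 = 0.061824
a = ȳ − b·x̄ = 20.98 − 0.061824·579.34 = -14.836972
ŷ(406.3) = -14.836972 + 0.061824·406.3 = 10.282018
residual = y − ŷ = 11.5 − 10.282018 = 1.217982

1.218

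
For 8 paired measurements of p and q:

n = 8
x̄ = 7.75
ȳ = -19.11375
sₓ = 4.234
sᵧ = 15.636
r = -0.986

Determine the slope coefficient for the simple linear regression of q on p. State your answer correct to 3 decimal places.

-3.641

b = r · sᵧ/sₓ = -0.986 · 15.636/4.234 = -3.641260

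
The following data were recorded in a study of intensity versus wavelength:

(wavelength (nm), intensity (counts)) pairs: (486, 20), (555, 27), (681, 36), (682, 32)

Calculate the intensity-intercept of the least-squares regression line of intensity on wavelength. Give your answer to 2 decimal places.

-12.23

n = 4, Σx = 2404, Σy = 115, Σxy = 71045, Σx² = 1473106
Sxx = Σx² − (Σx)²/n = 1473106 − 1444804 = 28302
Sxy = Σxy − (Σx)(Σy)/n = 71045 − 69115 = 1930
b = Sxy/Sxx = 1930/28302 = 0.068193
a = ȳ − b·x̄ = 28.75 − 0.068193·601 = -12.234029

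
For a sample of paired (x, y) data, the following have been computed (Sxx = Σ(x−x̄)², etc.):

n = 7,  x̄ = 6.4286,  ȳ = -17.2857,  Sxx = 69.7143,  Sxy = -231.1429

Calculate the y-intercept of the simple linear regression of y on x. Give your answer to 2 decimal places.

b = Sxy/Sxx = -231.1429/69.7143 = -3.315574
a = ȳ − b·x̄ = -17.2857 − (-3.315574)·6.4286 = 4.028797

4.03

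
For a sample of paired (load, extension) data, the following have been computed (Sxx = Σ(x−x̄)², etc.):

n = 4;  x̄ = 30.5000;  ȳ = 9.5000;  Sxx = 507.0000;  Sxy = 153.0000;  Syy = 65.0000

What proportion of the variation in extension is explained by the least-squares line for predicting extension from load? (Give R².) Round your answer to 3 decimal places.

0.710

R² = Sxy²/(Sxx·Syy) = (153)²/(507·65) = 0.710332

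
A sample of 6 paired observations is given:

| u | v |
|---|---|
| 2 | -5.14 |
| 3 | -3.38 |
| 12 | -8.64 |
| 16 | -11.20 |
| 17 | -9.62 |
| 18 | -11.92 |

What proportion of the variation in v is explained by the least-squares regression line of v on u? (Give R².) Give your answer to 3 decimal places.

n = 6, Σx = 68, Σy = -49.9, Σxy = -681.4, Σx² = 1026, Σy² = 472.5644
Sxx = Σx² − (Σx)²/n = 1026 − 770.666667 = 255.333333
Sxy = Σxy − (Σx)(Σy)/n = -681.4 − (-565.533333) = -115.866667
Syy = Σy² − (Σy)²/n = 472.5644 − 415.001667 = 57.562733
R² = Sxy²/(Sxx·Syy) = (-115.866667)²/(255.333333·57.562733) = 0.913415

0.913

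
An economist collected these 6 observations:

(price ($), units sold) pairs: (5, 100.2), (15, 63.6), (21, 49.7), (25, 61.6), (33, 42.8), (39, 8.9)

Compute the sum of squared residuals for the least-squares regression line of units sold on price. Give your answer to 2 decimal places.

n = 6, Σx = 138, Σy = 326.8, Σxy = 5798.2, Σx² = 3926, Σy² = 22260.7
Sxx = Σx² − (Σx)²/n = 3926 − 3174 = 752
Sxy = Σxy − (Σx)(Σy)/n = 5798.2 − 7516.4 = -1718.2
Syy = Σy² − (Σy)²/n = 22260.7 − 17799.706667 = 4460.993333
b = Sxy/Sxx = -1718.2/752 = -2.284840
SSE = Syy − b·Sxy = 4460.993333 − (-2.284840)·(-1718.2) = 535.180514

535.18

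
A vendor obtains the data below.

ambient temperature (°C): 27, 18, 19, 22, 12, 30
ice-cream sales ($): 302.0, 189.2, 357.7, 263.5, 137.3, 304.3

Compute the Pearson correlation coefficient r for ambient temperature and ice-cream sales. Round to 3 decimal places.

n = 6, Σx = 128, Σy = 1554, Σxy = 34929.5, Σx² = 2942, Σy² = 435831.96
Sxx = Σx² − (Σx)²/n = 2942 − 2730.666667 = 211.333333
Sxy = Σxy − (Σx)(Σy)/n = 34929.5 − 33152 = 1777.5
Syy = Σy² − (Σy)²/n = 435831.96 − 402486 = 33345.96
r = Sxy/√(Sxx·Syy) = 1777.5/√(7047112.88) = 1777.5/2654.639878 = 0.669582

0.670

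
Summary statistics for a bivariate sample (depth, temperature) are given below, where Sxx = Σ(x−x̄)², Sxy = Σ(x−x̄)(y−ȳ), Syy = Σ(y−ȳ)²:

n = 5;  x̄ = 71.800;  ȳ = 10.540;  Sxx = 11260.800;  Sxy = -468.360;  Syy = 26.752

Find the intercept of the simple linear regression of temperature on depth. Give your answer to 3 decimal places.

b = Sxy/Sxx = -468.36/11260.8 = -0.041592
a = ȳ − b·x̄ = 10.54 − (-0.041592)·71.8 = 13.526311

13.526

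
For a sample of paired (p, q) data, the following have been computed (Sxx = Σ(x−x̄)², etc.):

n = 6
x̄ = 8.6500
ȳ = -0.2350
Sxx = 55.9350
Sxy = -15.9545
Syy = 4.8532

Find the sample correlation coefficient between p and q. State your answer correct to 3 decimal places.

r = Sxy/√(Sxx·Syy) = -15.9545/√(271.463742) = -15.9545/16.476157 = -0.968339

-0.968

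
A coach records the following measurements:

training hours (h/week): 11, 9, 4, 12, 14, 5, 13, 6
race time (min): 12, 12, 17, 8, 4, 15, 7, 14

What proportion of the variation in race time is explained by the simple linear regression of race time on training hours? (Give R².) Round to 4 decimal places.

0.9053

n = 8, Σx = 74, Σy = 89, Σxy = 710, Σx² = 788, Σy² = 1127
Sxx = Σx² − (Σx)²/n = 788 − 684.5 = 103.5
Sxy = Σxy − (Σx)(Σy)/n = 710 − 823.25 = -113.25
Syy = Σy² − (Σy)²/n = 1127 − 990.125 = 136.875
R² = Sxy²/(Sxx·Syy) = (-113.25)²/(103.5·136.875) = 0.905340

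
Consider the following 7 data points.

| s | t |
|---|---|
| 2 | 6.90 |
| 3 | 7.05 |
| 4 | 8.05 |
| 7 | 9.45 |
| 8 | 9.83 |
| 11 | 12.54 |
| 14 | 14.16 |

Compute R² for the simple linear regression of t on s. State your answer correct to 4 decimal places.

n = 7, Σx = 49, Σy = 67.98, Σxy = 548.12, Σx² = 459, Σy² = 705.8036
Sxx = Σx² − (Σx)²/n = 459 − 343 = 116
Sxy = Σxy − (Σx)(Σy)/n = 548.12 − 475.86 = 72.26
Syy = Σy² − (Σy)²/n = 705.8036 − 660.182914 = 45.620686
R² = Sxy²/(Sxx·Syy) = (72.26)²/(116·45.620686) = 0.986680

0.9867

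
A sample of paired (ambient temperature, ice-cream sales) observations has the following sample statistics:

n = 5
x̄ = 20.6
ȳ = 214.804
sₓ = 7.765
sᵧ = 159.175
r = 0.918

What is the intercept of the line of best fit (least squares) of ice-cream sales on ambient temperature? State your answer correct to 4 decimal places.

-172.8491

b = r · sᵧ/sₓ = 0.918 · 159.175/7.765 = 18.818113
a = ȳ − b·x̄ = 214.804 − 18.818113·20.6 = -172.849135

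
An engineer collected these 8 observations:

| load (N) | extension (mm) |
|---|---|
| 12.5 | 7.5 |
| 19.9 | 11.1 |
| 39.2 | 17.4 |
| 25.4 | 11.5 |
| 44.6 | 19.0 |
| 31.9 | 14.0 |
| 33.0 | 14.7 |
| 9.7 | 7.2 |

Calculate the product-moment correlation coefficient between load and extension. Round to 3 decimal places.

0.993

n = 8, Σx = 216.2, Σy = 102.4, Σxy = 3137.76, Σx² = 6923.92, Σy² = 1439.4
Sxx = Σx² − (Σx)²/n = 6923.92 − 5842.805 = 1081.115
Sxy = Σxy − (Σx)(Σy)/n = 3137.76 − 2767.36 = 370.4
Syy = Σy² − (Σy)²/n = 1439.4 − 1310.72 = 128.68
r = Sxy/√(Sxx·Syy) = 370.4/√(139117.8782) = 370.4/372.985091 = 0.993069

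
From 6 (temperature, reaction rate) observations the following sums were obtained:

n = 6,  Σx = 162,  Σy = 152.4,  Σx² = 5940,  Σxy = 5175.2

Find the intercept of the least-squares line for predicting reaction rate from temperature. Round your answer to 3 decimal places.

7.117

Sxx = Σx² − (Σx)²/n = 5940 − 4374 = 1566
Sxy = Σxy − (Σx)(Σy)/n = 5175.2 − 4114.8 = 1060.4
b = Sxy/Sxx = 1060.4/1566 = 0.677139
a = ȳ − b·x̄ = 25.4 − 0.677139·27 = 7.117241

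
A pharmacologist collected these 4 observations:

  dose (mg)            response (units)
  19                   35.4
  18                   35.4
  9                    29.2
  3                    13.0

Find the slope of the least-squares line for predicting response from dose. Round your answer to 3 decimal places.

1.301

n = 4, Σx = 49, Σy = 113, Σxy = 1611.6, Σx² = 775
Sxx = Σx² − (Σx)²/n = 775 − 600.25 = 174.75
Sxy = Σxy − (Σx)(Σy)/n = 1611.6 − 1384.25 = 227.35
b = Sxy/Sxx = 227.35/174.75 = 1.301001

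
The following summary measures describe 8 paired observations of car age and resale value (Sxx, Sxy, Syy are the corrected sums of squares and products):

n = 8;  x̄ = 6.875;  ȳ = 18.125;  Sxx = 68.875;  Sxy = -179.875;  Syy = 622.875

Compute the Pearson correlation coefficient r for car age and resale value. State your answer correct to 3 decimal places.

-0.868

r = Sxy/√(Sxx·Syy) = -179.875/√(42900.515625) = -179.875/207.124396 = -0.868439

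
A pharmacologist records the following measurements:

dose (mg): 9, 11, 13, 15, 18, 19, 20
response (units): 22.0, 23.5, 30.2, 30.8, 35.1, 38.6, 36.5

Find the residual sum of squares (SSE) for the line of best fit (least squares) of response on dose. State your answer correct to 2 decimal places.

13.74

n = 7, Σx = 105, Σy = 216.7, Σxy = 3406.3, Σx² = 1681, Σy² = 6951.15
Sxx = Σx² − (Σx)²/n = 1681 − 1575 = 106
Sxy = Σxy − (Σx)(Σy)/n = 3406.3 − 3250.5 = 155.8
Syy = Σy² − (Σy)²/n = 6951.15 − 6708.412857 = 242.737143
b = Sxy/Sxx = 155.8/106 = 1.469811
SSE = Syy − b·Sxy = 242.737143 − 1.469811·155.8 = 13.740539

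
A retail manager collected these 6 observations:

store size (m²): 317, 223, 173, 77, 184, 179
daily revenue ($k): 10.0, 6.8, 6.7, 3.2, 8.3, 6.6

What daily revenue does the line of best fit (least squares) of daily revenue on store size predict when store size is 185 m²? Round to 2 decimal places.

n = 6, Σx = 1153, Σy = 41.6, Σxy = 8800.5, Σx² = 251973
Sxx = Σx² − (Σx)²/n = 251973 − 221568.166667 = 30404.833333
Sxy = Σxy − (Σx)(Σy)/n = 8800.5 − 7994.133333 = 806.366667
b = Sxy/Sxx = 806.366667/30404.833333 = 0.026521
a = ȳ − b·x̄ = 6.933333 − 0.026521·192.166667 = 1.836881
ŷ(185) = a + b·185 = 1.836881 + 0.026521·185 = 6.743266

6.74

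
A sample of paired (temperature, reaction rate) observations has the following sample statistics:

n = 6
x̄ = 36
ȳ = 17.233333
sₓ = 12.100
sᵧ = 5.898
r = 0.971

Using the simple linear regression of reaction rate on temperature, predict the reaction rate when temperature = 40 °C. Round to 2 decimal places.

19.13

b = r · sᵧ/sₓ = 0.971 · 5.898/12.1 = 0.473302
a = ȳ − b·x̄ = 17.233333 − 0.473302·36 = 0.194450
ŷ(40) = a + b·40 = 0.194450 + 0.473302·40 = 19.126542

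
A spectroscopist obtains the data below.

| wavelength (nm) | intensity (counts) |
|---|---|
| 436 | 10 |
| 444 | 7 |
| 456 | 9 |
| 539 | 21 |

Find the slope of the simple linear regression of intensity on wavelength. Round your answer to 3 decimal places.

0.127

n = 4, Σx = 1875, Σy = 47, Σxy = 22891, Σx² = 885689
Sxx = Σx² − (Σx)²/n = 885689 − 878906.25 = 6782.75
Sxy = Σxy − (Σx)(Σy)/n = 22891 − 22031.25 = 859.75
b = Sxy/Sxx = 859.75/6782.75 = 0.126755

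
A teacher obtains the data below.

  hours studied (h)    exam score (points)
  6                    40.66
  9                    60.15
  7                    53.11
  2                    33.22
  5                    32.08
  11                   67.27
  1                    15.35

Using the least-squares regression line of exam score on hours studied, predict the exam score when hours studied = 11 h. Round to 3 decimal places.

n = 7, Σx = 41, Σy = 301.84, Σxy = 2139.24, Σx² = 317
Sxx = Σx² − (Σx)²/n = 317 − 240.142857 = 76.857143
Sxy = Σxy − (Σx)(Σy)/n = 2139.24 − 1767.92 = 371.32
b = Sxy/Sxx = 371.32/76.857143 = 4.831301
a = ȳ − b·x̄ = 43.12 − 4.831301·5.857143 = 14.822379
ŷ(11) = a + b·11 = 14.822379 + 4.831301·11 = 67.966691

67.967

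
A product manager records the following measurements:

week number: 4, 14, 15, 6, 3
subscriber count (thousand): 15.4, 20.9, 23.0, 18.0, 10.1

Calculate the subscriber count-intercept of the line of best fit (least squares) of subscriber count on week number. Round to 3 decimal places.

n = 5, Σx = 42, Σy = 87.4, Σxy = 837.5, Σx² = 482
Sxx = Σx² − (Σx)²/n = 482 − 352.8 = 129.2
Sxy = Σxy − (Σx)(Σy)/n = 837.5 − 734.16 = 103.34
b = Sxy/Sxx = 103.34/129.2 = 0.799845
a = ȳ − b·x̄ = 17.48 − 0.799845·8.4 = 10.761300

10.761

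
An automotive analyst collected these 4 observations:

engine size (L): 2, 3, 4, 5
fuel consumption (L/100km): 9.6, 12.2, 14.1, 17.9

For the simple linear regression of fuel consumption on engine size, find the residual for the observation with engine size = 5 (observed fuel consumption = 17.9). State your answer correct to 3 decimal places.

0.430

n = 4, Σx = 14, Σy = 53.8, Σxy = 201.7, Σx² = 54
Sxx = Σx² − (Σx)²/n = 54 − 49 = 5
Sxy = Σxy − (Σx)(Σy)/n = 201.7 − 188.3 = 13.4
b = Sxy/Sxx = 13.4/5 = 2.68
a = ȳ − b·x̄ = 13.45 − 2.68·3.5 = 4.07
ŷ(5) = 4.07 + 2.68·5 = 17.47
residual = y − ŷ = 17.9 − 17.47 = 0.43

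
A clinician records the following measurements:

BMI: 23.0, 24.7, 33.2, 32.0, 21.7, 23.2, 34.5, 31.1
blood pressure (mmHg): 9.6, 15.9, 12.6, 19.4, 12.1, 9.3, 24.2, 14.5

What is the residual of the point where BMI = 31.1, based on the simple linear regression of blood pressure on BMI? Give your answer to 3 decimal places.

-2.380

n = 8, Σx = 223.4, Σy = 117.6, Σxy = 3416.83, Σx² = 6431.92
Sxx = Σx² − (Σx)²/n = 6431.92 − 6238.445 = 193.475
Sxy = Σxy − (Σx)(Σy)/n = 3416.83 − 3283.98 = 132.85
b = Sxy/Sxx = 132.85/193.475 = 0.686652
a = ȳ − b·x̄ = 14.7 − 0.686652·27.925 = -4.474758
ŷ(31.1) = -4.474758 + 0.686652·31.1 = 16.880120
residual = y − ŷ = 14.5 − 16.880120 = -2.380120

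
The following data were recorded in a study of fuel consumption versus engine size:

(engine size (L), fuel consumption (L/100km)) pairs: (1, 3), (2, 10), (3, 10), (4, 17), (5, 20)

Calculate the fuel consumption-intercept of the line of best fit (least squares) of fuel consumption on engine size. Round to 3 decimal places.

-0.300

n = 5, Σx = 15, Σy = 60, Σxy = 221, Σx² = 55
Sxx = Σx² − (Σx)²/n = 55 − 45 = 10
Sxy = Σxy − (Σx)(Σy)/n = 221 − 180 = 41
b = Sxy/Sxx = 41/10 = 4.1
a = ȳ − b·x̄ = 12 − 4.1·3 = -0.3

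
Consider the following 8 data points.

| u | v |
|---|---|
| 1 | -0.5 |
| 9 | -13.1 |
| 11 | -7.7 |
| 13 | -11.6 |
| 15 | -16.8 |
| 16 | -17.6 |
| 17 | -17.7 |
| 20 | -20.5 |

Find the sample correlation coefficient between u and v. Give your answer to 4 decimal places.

n = 8, Σx = 102, Σy = -105.5, Σxy = -1598.4, Σx² = 1542, Σy² = 1691.25
Sxx = Σx² − (Σx)²/n = 1542 − 1300.5 = 241.5
Sxy = Σxy − (Σx)(Σy)/n = -1598.4 − (-1345.125) = -253.275
Syy = Σy² − (Σy)²/n = 1691.25 − 1391.28125 = 299.96875
r = Sxy/√(Sxx·Syy) = -253.275/√(72442.453125) = -253.275/269.151357 = -0.941013

-0.9410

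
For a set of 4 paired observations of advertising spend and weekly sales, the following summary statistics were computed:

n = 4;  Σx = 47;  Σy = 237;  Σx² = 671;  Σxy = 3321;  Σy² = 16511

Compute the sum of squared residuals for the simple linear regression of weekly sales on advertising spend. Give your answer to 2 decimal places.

47.16

Sxx = Σx² − (Σx)²/n = 671 − 552.25 = 118.75
Sxy = Σxy − (Σx)(Σy)/n = 3321 − 2784.75 = 536.25
Syy = Σy² − (Σy)²/n = 16511 − 14042.25 = 2468.75
b = Sxy/Sxx = 536.25/118.75 = 4.515789
SSE = Syy − b·Sxy = 2468.75 − 4.515789·536.25 = 47.157895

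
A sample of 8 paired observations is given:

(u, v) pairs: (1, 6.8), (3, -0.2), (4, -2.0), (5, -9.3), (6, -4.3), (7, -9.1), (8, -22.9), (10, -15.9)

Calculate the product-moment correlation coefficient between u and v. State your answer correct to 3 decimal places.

-0.888

n = 8, Σx = 44, Σy = -56.9, Σxy = -480, Σx² = 300, Σy² = 1015.29
Sxx = Σx² − (Σx)²/n = 300 − 242 = 58
Sxy = Σxy − (Σx)(Σy)/n = -480 − (-312.95) = -167.05
Syy = Σy² − (Σy)²/n = 1015.29 − 404.70125 = 610.58875
r = Sxy/√(Sxx·Syy) = -167.05/√(35414.1475) = -167.05/188.186470 = -0.887683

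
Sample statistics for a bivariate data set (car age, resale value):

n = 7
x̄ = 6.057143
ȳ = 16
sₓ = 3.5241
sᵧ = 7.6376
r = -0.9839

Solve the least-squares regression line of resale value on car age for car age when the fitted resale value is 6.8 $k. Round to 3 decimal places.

10.372

b = r · sᵧ/sₓ = -0.9839 · 7.6376/3.5241 = -2.132356
a = ȳ − b·x̄ = 16 − (-2.132356)·6.057143 = 28.915983
Set a + b·x = 6.8: x = (6.8 − 28.915983) / (-2.132356) = 10.371620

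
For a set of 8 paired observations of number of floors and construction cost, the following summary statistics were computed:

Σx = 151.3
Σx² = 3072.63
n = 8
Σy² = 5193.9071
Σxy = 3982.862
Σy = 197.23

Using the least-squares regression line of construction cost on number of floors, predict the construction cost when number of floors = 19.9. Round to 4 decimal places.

25.8357

Sxx = Σx² − (Σx)²/n = 3072.63 − 2861.46125 = 211.16875
Sxy = Σxy − (Σx)(Σy)/n = 3982.862 − 3730.112375 = 252.749625
b = Sxy/Sxx = 252.749625/211.16875 = 1.196908
a = ȳ − b·x̄ = 24.65375 − 1.196908·18.9125 = 2.017222
ŷ(19.9) = a + b·19.9 = 2.017222 + 1.196908·19.9 = 25.835697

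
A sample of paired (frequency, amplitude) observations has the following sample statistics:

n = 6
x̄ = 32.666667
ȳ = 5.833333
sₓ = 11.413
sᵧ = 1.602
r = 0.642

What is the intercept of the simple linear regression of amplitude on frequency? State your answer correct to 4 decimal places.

2.8896

b = r · sᵧ/sₓ = 0.642 · 1.602/11.413 = 0.090115
a = ȳ − b·x̄ = 5.833333 − 0.090115·32.666667 = 2.889572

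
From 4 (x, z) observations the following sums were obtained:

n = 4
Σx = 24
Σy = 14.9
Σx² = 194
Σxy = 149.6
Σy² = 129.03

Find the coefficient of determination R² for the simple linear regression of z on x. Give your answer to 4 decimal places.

Sxx = Σx² − (Σx)²/n = 194 − 144 = 50
Sxy = Σxy − (Σx)(Σy)/n = 149.6 − 89.4 = 60.2
Syy = Σy² − (Σy)²/n = 129.03 − 55.5025 = 73.5275
R² = Sxy²/(Sxx·Syy) = (60.2)²/(50·73.5275) = 0.985765

0.9858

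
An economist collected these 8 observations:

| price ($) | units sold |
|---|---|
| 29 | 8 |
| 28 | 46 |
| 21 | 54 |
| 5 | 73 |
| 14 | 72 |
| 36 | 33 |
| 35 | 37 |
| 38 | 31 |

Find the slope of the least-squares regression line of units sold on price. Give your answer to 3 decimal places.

n = 8, Σx = 206, Σy = 354, Σxy = 7688, Σx² = 6252
Sxx = Σx² − (Σx)²/n = 6252 − 5304.5 = 947.5
Sxy = Σxy − (Σx)(Σy)/n = 7688 − 9115.5 = -1427.5
b = Sxy/Sxx = -1427.5/947.5 = -1.506596

-1.507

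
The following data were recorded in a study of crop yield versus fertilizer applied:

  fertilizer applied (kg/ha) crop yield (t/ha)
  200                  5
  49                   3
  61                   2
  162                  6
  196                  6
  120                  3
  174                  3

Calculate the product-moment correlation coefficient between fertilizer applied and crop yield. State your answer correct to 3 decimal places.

0.739

n = 7, Σx = 962, Σy = 28, Σxy = 4299, Σx² = 155458, Σy² = 128
Sxx = Σx² − (Σx)²/n = 155458 − 132206.285714 = 23251.714286
Sxy = Σxy − (Σx)(Σy)/n = 4299 − 3848 = 451
Syy = Σy² − (Σy)²/n = 128 − 112 = 16
r = Sxy/√(Sxx·Syy) = 451/√(372027.428571) = 451/609.940512 = 0.739416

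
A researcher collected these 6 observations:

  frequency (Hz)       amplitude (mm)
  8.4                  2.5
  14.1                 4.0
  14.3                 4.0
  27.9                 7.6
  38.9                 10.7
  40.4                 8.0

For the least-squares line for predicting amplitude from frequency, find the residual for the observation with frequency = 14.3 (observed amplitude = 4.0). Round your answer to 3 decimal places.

-0.044

n = 6, Σx = 144, Σy = 36.8, Σxy = 1086.07, Σx² = 4397.64
Sxx = Σx² − (Σx)²/n = 4397.64 − 3456 = 941.64
Sxy = Σxy − (Σx)(Σy)/n = 1086.07 − 883.2 = 202.87
b = Sxy/Sxx = 202.87/941.64 = 0.215443
a = ȳ − b·x̄ = 6.133333 − 0.215443·24 = 0.962695
ŷ(14.3) = 0.962695 + 0.215443·14.3 = 4.043534
residual = y − ŷ = 4.0 − 4.043534 = -0.043534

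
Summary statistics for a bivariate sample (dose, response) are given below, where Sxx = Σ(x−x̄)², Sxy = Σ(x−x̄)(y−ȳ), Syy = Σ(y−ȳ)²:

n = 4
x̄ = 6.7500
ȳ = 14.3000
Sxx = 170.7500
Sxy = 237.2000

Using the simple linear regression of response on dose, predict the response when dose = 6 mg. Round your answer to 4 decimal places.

13.2581

b = Sxy/Sxx = 237.2/170.75 = 1.389165
a = ȳ − b·x̄ = 14.3 − 1.389165·6.75 = 4.923133
ŷ(6) = a + b·6 = 4.923133 + 1.389165·6 = 13.258126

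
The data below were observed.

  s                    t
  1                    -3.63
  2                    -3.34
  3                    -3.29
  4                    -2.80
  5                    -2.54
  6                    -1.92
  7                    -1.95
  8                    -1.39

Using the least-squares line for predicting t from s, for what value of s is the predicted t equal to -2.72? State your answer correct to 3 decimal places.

4.150

n = 8, Σx = 36, Σy = -20.86, Σxy = -80.37, Σx² = 204
Sxx = Σx² − (Σx)²/n = 204 − 162 = 42
Sxy = Σxy − (Σx)(Σy)/n = -80.37 − (-93.87) = 13.5
b = Sxy/Sxx = 13.5/42 = 0.321429
a = ȳ − b·x̄ = -2.6075 − 0.321429·4.5 = -4.053929
Set a + b·x = -2.72: x = (-2.72 − (-4.053929)) / 0.321429 = 4.15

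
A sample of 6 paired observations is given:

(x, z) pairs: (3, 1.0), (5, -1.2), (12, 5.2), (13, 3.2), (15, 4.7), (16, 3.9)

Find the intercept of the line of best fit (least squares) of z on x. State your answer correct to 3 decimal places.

-1.215

n = 6, Σx = 64, Σy = 16.8, Σxy = 233.9, Σx² = 828
Sxx = Σx² − (Σx)²/n = 828 − 682.666667 = 145.333333
Sxy = Σxy − (Σx)(Σy)/n = 233.9 − 179.2 = 54.7
b = Sxy/Sxx = 54.7/145.333333 = 0.376376
a = ȳ − b·x̄ = 2.8 − 0.376376·10.666667 = -1.214679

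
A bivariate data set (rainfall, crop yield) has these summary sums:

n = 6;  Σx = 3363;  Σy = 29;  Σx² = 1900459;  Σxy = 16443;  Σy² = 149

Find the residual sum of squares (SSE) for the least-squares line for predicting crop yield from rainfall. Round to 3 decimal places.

Sxx = Σx² − (Σx)²/n = 1900459 − 1884961.5 = 15497.5
Sxy = Σxy − (Σx)(Σy)/n = 16443 − 16254.5 = 188.5
Syy = Σy² − (Σy)²/n = 149 − 140.166667 = 8.833333
b = Sxy/Sxx = 188.5/15497.5 = 0.012163
SSE = Syy − b·Sxy = 8.833333 − 0.012163·188.5 = 6.540560

6.541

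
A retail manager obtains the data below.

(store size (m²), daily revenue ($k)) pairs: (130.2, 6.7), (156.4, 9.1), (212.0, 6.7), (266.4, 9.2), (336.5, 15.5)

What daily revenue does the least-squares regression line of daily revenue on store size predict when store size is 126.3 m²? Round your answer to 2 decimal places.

6.12

n = 5, Σx = 1101.5, Σy = 47.2, Σxy = 11382.61, Σx² = 270558.21
Sxx = Σx² − (Σx)²/n = 270558.21 − 242660.45 = 27897.76
Sxy = Σxy − (Σx)(Σy)/n = 11382.61 − 10398.16 = 984.45
b = Sxy/Sxx = 984.45/27897.76 = 0.035288
a = ȳ − b·x̄ = 9.44 − 0.035288·220.3 = 1.666102
ŷ(126.3) = a + b·126.3 = 1.666102 + 0.035288·126.3 = 6.122949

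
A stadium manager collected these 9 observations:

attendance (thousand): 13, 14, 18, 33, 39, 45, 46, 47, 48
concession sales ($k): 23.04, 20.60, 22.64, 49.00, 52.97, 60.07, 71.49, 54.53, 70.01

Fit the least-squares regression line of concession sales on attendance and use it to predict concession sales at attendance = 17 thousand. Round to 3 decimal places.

25.205

n = 9, Σx = 303, Σy = 424.35, Σxy = 16593.35, Σx² = 11953
Sxx = Σx² − (Σx)²/n = 11953 − 10201 = 1752
Sxy = Σxy − (Σx)(Σy)/n = 16593.35 − 14286.45 = 2306.9
b = Sxy/Sxx = 2306.9/1752 = 1.316724
a = ȳ − b·x̄ = 47.15 − 1.316724·33.666667 = 2.820301
ŷ(17) = a + b·17 = 2.820301 + 1.316724·17 = 25.204604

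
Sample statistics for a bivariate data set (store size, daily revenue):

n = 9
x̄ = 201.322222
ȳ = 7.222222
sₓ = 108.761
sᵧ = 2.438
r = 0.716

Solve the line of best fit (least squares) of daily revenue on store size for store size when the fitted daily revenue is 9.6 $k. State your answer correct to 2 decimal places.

349.47

b = r · sᵧ/sₓ = 0.716 · 2.438/108.761 = 0.016050
a = ȳ − b·x̄ = 7.222222 − 0.016050·201.322222 = 3.991012
Set a + b·x = 9.6: x = (9.6 − 3.991012) / 0.016050 = 349.470897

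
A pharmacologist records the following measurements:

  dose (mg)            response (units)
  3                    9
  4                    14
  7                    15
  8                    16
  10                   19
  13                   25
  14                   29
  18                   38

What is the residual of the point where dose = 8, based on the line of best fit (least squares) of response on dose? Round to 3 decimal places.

n = 8, Σx = 77, Σy = 165, Σxy = 1921, Σx² = 927
Sxx = Σx² − (Σx)²/n = 927 − 741.125 = 185.875
Sxy = Σxy − (Σx)(Σy)/n = 1921 − 1588.125 = 332.875
b = Sxy/Sxx = 332.875/185.875 = 1.790854
a = ȳ − b·x̄ = 20.625 − 1.790854·9.625 = 3.388030
ŷ(8) = 3.388030 + 1.790854·8 = 17.714862
residual = y − ŷ = 16 − 17.714862 = -1.714862

-1.715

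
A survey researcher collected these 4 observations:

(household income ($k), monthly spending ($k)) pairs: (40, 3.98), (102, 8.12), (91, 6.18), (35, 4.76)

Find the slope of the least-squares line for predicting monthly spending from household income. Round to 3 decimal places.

0.049

n = 4, Σx = 268, Σy = 23.04, Σxy = 1716.42, Σx² = 21510
Sxx = Σx² − (Σx)²/n = 21510 − 17956 = 3554
Sxy = Σxy − (Σx)(Σy)/n = 1716.42 − 1543.68 = 172.74
b = Sxy/Sxx = 172.74/3554 = 0.048604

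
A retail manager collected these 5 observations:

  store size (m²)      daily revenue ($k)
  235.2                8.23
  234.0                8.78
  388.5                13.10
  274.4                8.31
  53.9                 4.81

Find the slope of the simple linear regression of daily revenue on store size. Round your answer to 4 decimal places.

n = 5, Σx = 1186, Σy = 43.23, Σxy = 11619.089, Σx² = 339207.86
Sxx = Σx² − (Σx)²/n = 339207.86 − 281319.2 = 57888.66
Sxy = Σxy − (Σx)(Σy)/n = 11619.089 − 10254.156 = 1364.933
b = Sxy/Sxx = 1364.933/57888.66 = 0.023579

0.0236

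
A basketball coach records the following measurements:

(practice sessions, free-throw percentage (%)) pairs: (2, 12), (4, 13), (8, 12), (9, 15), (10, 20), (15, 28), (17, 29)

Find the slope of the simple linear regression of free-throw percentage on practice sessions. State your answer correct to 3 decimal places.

n = 7, Σx = 65, Σy = 129, Σxy = 1420, Σx² = 779
Sxx = Σx² − (Σx)²/n = 779 − 603.571429 = 175.428571
Sxy = Σxy − (Σx)(Σy)/n = 1420 − 1197.857143 = 222.142857
b = Sxy/Sxx = 222.142857/175.428571 = 1.266287

1.266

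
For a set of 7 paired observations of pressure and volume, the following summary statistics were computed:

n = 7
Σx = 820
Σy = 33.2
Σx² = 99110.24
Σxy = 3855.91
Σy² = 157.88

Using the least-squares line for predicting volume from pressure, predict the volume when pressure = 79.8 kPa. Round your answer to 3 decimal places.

Sxx = Σx² − (Σx)²/n = 99110.24 − 96057.142857 = 3053.097143
Sxy = Σxy − (Σx)(Σy)/n = 3855.91 − 3889.142857 = -33.232857
b = Sxy/Sxx = -33.232857/3053.097143 = -0.010885
a = ȳ − b·x̄ = 4.742857 − (-0.010885)·117.142857 = 6.017953
ŷ(79.8) = a + b·79.8 = 6.017953 + (-0.010885)·79.8 = 5.149333

5.149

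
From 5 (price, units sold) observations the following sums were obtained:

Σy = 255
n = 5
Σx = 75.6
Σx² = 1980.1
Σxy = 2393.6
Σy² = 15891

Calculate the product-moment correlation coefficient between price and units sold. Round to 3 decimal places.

-0.941

Sxx = Σx² − (Σx)²/n = 1980.1 − 1143.072 = 837.028
Sxy = Σxy − (Σx)(Σy)/n = 2393.6 − 3855.6 = -1462
Syy = Σy² − (Σy)²/n = 15891 − 13005 = 2886
r = Sxy/√(Sxx·Syy) = -1462/√(2415662.808) = -1462/1554.240267 = -0.940653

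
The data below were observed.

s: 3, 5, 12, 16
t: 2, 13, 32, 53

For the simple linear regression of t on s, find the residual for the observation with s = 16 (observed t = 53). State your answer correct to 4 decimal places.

2.3545

n = 4, Σx = 36, Σy = 100, Σxy = 1303, Σx² = 434
Sxx = Σx² − (Σx)²/n = 434 − 324 = 110
Sxy = Σxy − (Σx)(Σy)/n = 1303 − 900 = 403
b = Sxy/Sxx = 403/110 = 3.663636
a = ȳ − b·x̄ = 25 − 3.663636·9 = -7.972727
ŷ(16) = -7.972727 + 3.663636·16 = 50.645455
residual = y − ŷ = 53 − 50.645455 = 2.354545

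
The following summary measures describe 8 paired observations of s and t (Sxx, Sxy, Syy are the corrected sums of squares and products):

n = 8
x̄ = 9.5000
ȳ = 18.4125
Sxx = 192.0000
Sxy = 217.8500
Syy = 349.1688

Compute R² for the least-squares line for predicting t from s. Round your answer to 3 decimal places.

R² = Sxy²/(Sxx·Syy) = (217.85)²/(192·349.1688) = 0.707911

0.708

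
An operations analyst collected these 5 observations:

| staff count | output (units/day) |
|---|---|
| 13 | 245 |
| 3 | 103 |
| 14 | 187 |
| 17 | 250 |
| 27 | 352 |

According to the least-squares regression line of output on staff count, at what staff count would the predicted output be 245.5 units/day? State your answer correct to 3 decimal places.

n = 5, Σx = 74, Σy = 1137, Σxy = 19866, Σx² = 1392
Sxx = Σx² − (Σx)²/n = 1392 − 1095.2 = 296.8
Sxy = Σxy − (Σx)(Σy)/n = 19866 − 16827.6 = 3038.4
b = Sxy/Sxx = 3038.4/296.8 = 10.237197
a = ȳ − b·x̄ = 227.4 − 10.237197·14.8 = 75.889488
Set a + b·x = 245.5: x = (245.5 − 75.889488) / 10.237197 = 16.568062

16.568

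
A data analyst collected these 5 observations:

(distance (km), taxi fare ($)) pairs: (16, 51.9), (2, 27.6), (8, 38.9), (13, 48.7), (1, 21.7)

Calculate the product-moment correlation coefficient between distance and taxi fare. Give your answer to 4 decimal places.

0.9904

n = 5, Σx = 40, Σy = 188.8, Σxy = 1851.6, Σx² = 494, Σy² = 7811.16
Sxx = Σx² − (Σx)²/n = 494 − 320 = 174
Sxy = Σxy − (Σx)(Σy)/n = 1851.6 − 1510.4 = 341.2
Syy = Σy² − (Σy)²/n = 7811.16 − 7129.088 = 682.072
r = Sxy/√(Sxx·Syy) = 341.2/√(118680.528) = 341.2/344.500403 = 0.990420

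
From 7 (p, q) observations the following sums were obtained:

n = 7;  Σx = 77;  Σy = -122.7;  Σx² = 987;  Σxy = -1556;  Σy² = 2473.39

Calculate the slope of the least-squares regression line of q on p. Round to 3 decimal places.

Sxx = Σx² − (Σx)²/n = 987 − 847 = 140
Sxy = Σxy − (Σx)(Σy)/n = -1556 − (-1349.7) = -206.3
b = Sxy/Sxx = -206.3/140 = -1.473571

-1.474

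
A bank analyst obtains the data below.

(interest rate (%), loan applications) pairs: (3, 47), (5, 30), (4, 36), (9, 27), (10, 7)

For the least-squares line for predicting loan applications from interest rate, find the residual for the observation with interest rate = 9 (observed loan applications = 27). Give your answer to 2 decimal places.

n = 5, Σx = 31, Σy = 147, Σxy = 748, Σx² = 231
Sxx = Σx² − (Σx)²/n = 231 − 192.2 = 38.8
Sxy = Σxy − (Σx)(Σy)/n = 748 − 911.4 = -163.4
b = Sxy/Sxx = -163.4/38.8 = -4.211340
a = ȳ − b·x̄ = 29.4 − (-4.211340)·6.2 = 55.510309
ŷ(9) = 55.510309 + (-4.211340)·9 = 17.608247
residual = y − ŷ = 27 − 17.608247 = 9.391753

9.39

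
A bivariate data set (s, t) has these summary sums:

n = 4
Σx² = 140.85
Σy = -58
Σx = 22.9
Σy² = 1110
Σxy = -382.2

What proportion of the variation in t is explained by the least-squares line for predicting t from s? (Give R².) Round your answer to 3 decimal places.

Sxx = Σx² − (Σx)²/n = 140.85 − 131.1025 = 9.7475
Sxy = Σxy − (Σx)(Σy)/n = -382.2 − (-332.05) = -50.15
Syy = Σy² − (Σy)²/n = 1110 − 841 = 269
R² = Sxy²/(Sxx·Syy) = (-50.15)²/(9.7475·269) = 0.959172

0.959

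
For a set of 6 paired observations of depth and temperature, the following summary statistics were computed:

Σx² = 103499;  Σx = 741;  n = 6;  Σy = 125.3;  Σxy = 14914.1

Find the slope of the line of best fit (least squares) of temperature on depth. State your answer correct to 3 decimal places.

Sxx = Σx² − (Σx)²/n = 103499 − 91513.5 = 11985.5
Sxy = Σxy − (Σx)(Σy)/n = 14914.1 − 15474.55 = -560.45
b = Sxy/Sxx = -560.45/11985.5 = -0.046761

-0.047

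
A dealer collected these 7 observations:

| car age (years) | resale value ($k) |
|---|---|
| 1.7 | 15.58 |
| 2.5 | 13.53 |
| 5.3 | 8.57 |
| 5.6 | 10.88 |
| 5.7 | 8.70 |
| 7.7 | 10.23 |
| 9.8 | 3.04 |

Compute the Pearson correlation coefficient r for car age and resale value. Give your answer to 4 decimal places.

-0.9082

n = 7, Σx = 38.3, Σy = 70.53, Σxy = 324.813, Σx² = 256.41, Σy² = 807.2011
Sxx = Σx² − (Σx)²/n = 256.41 − 209.555714 = 46.854286
Sxy = Σxy − (Σx)(Σy)/n = 324.813 − 385.899857 = -61.086857
Syy = Σy² − (Σy)²/n = 807.2011 − 710.640129 = 96.560971
r = Sxy/√(Sxx·Syy) = -61.086857/√(4524.295344) = -61.086857/67.262882 = -0.908181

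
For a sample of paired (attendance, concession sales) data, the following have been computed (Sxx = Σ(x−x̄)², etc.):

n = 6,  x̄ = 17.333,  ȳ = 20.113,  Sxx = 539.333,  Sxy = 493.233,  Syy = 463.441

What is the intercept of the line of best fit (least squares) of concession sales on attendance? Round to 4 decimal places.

b = Sxy/Sxx = 493.233/539.333 = 0.914524
a = ȳ − b·x̄ = 20.113 − 0.914524·17.333 = 4.261555

4.2616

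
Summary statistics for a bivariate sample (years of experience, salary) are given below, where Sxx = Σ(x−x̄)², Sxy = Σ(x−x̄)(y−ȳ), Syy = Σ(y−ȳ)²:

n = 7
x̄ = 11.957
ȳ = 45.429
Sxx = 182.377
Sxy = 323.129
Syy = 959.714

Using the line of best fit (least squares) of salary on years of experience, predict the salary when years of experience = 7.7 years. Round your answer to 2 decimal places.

b = Sxy/Sxx = 323.129/182.377 = 1.771764
a = ȳ − b·x̄ = 45.429 − 1.771764·11.957 = 24.244018
ŷ(7.7) = a + b·7.7 = 24.244018 + 1.771764·7.7 = 37.886601

37.89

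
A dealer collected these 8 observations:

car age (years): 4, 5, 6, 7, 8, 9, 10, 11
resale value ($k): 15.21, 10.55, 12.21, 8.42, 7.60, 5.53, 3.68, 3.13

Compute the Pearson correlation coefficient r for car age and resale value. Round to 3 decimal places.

-0.967

n = 8, Σx = 60, Σy = 66.33, Σxy = 427.59, Σx² = 492, Σy² = 674.3073
Sxx = Σx² − (Σx)²/n = 492 − 450 = 42
Sxy = Σxy − (Σx)(Σy)/n = 427.59 − 497.475 = -69.885
Syy = Σy² − (Σy)²/n = 674.3073 − 549.958612 = 124.348687
r = Sxy/√(Sxx·Syy) = -69.885/√(5222.644875) = -69.885/72.267869 = -0.967027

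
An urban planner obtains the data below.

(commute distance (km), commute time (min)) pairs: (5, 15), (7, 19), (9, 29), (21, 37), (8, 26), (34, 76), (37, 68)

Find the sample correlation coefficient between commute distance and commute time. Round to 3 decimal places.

n = 7, Σx = 121, Σy = 270, Σxy = 6554, Σx² = 3185, Σy² = 13872
Sxx = Σx² − (Σx)²/n = 3185 − 2091.571429 = 1093.428571
Sxy = Σxy − (Σx)(Σy)/n = 6554 − 4667.142857 = 1886.857143
Syy = Σy² − (Σy)²/n = 13872 − 10414.285714 = 3457.714286
r = Sxy/√(Sxx·Syy) = 1886.857143/√(3780763.591837) = 1886.857143/1944.418574 = 0.970397

0.970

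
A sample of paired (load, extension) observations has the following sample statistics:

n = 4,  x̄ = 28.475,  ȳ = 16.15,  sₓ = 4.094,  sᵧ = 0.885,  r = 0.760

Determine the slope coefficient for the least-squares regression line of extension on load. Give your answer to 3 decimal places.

b = r · sᵧ/sₓ = 0.76 · 0.885/4.094 = 0.164289

0.164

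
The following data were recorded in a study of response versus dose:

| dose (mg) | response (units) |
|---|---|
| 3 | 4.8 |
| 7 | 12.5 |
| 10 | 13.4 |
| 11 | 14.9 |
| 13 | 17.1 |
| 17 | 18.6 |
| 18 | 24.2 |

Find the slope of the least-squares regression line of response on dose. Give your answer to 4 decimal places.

n = 7, Σx = 79, Σy = 105.5, Σxy = 1373.9, Σx² = 1061
Sxx = Σx² − (Σx)²/n = 1061 − 891.571429 = 169.428571
Sxy = Σxy − (Σx)(Σy)/n = 1373.9 − 1190.642857 = 183.257143
b = Sxy/Sxx = 183.257143/169.428571 = 1.081619

1.0816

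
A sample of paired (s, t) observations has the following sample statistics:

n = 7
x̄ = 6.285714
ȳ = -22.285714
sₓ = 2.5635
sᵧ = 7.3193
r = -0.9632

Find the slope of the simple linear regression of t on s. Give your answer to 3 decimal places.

-2.750

b = r · sᵧ/sₓ = -0.9632 · 7.3193/2.5635 = -2.750127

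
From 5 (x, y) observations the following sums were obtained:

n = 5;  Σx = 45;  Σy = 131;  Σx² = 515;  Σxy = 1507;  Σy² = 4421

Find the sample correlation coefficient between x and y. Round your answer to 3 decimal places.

Sxx = Σx² − (Σx)²/n = 515 − 405 = 110
Sxy = Σxy − (Σx)(Σy)/n = 1507 − 1179 = 328
Syy = Σy² − (Σy)²/n = 4421 − 3432.2 = 988.8
r = Sxy/√(Sxx·Syy) = 328/√(108768) = 328/329.799939 = 0.994542

0.995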